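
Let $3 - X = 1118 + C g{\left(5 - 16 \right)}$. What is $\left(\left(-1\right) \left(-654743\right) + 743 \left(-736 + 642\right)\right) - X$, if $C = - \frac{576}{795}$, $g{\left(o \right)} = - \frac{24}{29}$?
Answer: $\frac{4503537568}{7685} \approx 5.8602 \cdot 10^{5}$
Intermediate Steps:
$g{\left(o \right)} = - \frac{24}{29}$ ($g{\left(o \right)} = \left(-24\right) \frac{1}{29} = - \frac{24}{29}$)
$C = - \frac{192}{265}$ ($C = \left(-576\right) \frac{1}{795} = - \frac{192}{265} \approx -0.72453$)
$X = - \frac{8573383}{7685}$ ($X = 3 - \left(1118 - - \frac{4608}{7685}\right) = 3 - \left(1118 + \frac{4608}{7685}\right) = 3 - \frac{8596438}{7685} = - \frac{8573383}{7685} \approx -1115.6$)
$\left(\left(-1\right) \left(-654743\right) + 743 \left(-736 + 642\right)\right) - X = \left(\left(-1\right) \left(-654743\right) + 743 \left(-736 + 642\right)\right) - - \frac{8573383}{7685} = \left(654743 + 743 \left(-94\right)\right) + \frac{8573383}{7685} = \left(654743 - 69842\right) + \frac{8573383}{7685} = 584901 + \frac{8573383}{7685} = \frac{4503537568}{7685}$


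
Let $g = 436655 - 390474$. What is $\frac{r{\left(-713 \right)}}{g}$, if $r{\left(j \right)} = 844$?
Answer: $\frac{844}{46181} \approx 0.018276$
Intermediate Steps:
$g = 46181$ ($g = 436655 - 390474 = 46181$)
$\frac{r{\left(-713 \right)}}{g} = \frac{844}{46181}$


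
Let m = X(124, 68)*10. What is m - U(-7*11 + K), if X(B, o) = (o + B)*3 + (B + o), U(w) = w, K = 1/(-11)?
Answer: 85328/11 ≈ 7757.1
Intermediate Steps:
K = -1/11 ≈ -0.090909
X(B, o) = 4*B + 4*o (X(B, o) = (B + o)*3 + (B + o) = (3*B + 3*o) + (B + o) = 4*B + 4*o)
m = 7680 (m = (4*124 + 4*68)*10 = (496 + 272)*10 = 768*10 = 7680)
m - U(-7*11 + K) = 7680 - (-7*11 - 1/11) = 7680 - (-77 - 1/11) = 7680 - 1*(-848/11) = 7680 + 848/11 = 85328/11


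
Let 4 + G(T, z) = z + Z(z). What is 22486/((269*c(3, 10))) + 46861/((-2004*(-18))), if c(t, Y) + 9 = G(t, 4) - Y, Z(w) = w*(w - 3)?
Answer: -207343619/48516840 ≈ -4.2736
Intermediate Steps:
Z(w) = w*(-3 + w)
G(T, z) = -4 + z + z*(-3 + z) (G(T, z) = -4 + (z + z*(-3 + z)) = -4 + z + z*(-3 + z))
c(t, Y) = -5 - Y (c(t, Y) = -9 + ((-4 + 4 + 4*(-3 + 4)) - Y) = -9 + ((-4 + 4 + 4*1) - Y) = -9 + ((-4 + 4 + 4) - Y) = -9 + (4 - Y) = -5 - Y)
22486/((269*c(3, 10))) + 46861/((-2004*(-18))) = 22486/((269*(-5 - 1*10))) + 46861/((-2004*(-18))) = 22486/((269*(-5 - 10))) + 46861/36072 = 22486/((269*(-15))) + 46861*(1/36072) = 22486/(-4035) + 46861/36072 = 22486*(-1/4035) + 46861/36072 = -22486/4035 + 46861/36072 = -207343619/48516840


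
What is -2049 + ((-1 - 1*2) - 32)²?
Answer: -824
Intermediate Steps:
-2049 + ((-1 - 1*2) - 32)² = -2049 + ((-1 - 2) - 32)² = -2049 + (-3 - 32)² = -2049 + (-35)² = -2049 + 1225 = -824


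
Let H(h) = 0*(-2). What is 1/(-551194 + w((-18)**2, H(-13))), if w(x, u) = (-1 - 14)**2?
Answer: -1/550969 ≈ -1.8150e-6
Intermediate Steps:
H(h) = 0
w(x, u) = 225 (w(x, u) = (-15)**2 = 225)
1/(-551194 + w((-18)**2, H(-13))) = 1/(-551194 + 225) = 1/(-550969) = -1/550969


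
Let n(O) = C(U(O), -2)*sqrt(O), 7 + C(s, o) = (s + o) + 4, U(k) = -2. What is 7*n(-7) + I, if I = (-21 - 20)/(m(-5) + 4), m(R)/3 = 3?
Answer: -41/13 - 49*I*sqrt(7) ≈ -3.1538 - 129.64*I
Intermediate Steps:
C(s, o) = -3 + o + s (C(s, o) = -7 + ((s + o) + 4) = -7 + ((o + s) + 4) = -7 + (4 + o + s) = -3 + o + s)
m(R) = 9 (m(R) = 3*3 = 9)
I = -41/13 (I = (-21 - 20)/(9 + 4) = -41/13 ≈ -3.1538)
n(O) = -7*sqrt(O) (n(O) = (-3 - 2 - 2)*sqrt(O) = -7*sqrt(O))
7*n(-7) + I = 7*(-7*I*sqrt(7)) - 41/13 = -49*I*sqrt(7) - 41/13 = -41/13 - 49*I*sqrt(7)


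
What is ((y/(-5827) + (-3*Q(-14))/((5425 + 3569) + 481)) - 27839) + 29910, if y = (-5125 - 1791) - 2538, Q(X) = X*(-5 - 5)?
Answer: 22885749577/11042165 ≈ 2072.6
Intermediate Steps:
Q(X) = -10*X (Q(X) = X*(-10) = -10*X)
y = -9454 (y = -6916 - 2538 = -9454)
((y/(-5827) + (-3*Q(-14))/((5425 + 3569) + 481)) - 27839) + 29910 = ((-9454/(-5827) + (-(-30)*(-14))/((5425 + 3569) + 481)) - 27839) + 29910 = ((-9454*(-1/5827) + (-3*140)/(8994 + 481)) - 27839) + 29910 = ((9454/5827 - 420/9475) - 27839) + 29910 = ((9454/5827 - 420*1/9475) - 27839) + 29910 = ((9454/5827 - 84/1895) - 27839) + 29910 = (17425862/11042165 - 27839) + 29910 = -307385405573/11042165 + 29910 = 22885749577/11042165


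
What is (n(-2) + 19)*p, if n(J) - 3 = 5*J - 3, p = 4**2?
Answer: 144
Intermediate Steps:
p = 16
n(J) = 5*J (n(J) = 3 + (5*J - 3) = 3 + (-3 + 5*J) = 5*J)
(n(-2) + 19)*p = (5*(-2) + 19)*16 = (-10 + 19)*16 = 9*16 = 144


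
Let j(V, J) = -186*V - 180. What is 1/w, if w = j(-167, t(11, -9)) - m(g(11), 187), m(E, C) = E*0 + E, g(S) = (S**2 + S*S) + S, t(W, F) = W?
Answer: 1/30629 ≈ 3.2649e-5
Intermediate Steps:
g(S) = S + 2*S**2 (g(S) = (S**2 + S**2) + S = 2*S**2 + S = S + 2*S**2)
m(E, C) = E (m(E, C) = 0 + E = E)
j(V, J) = -180 - 186*V
w = 30629 (w = (-180 - 186*(-167)) - 11*(1 + 2*11) = (-180 + 31062) - 11*(1 + 22) = 30882 - 11*23 = 30882 - 1*253 = 30882 - 253 = 30629)
1/w = 1/30629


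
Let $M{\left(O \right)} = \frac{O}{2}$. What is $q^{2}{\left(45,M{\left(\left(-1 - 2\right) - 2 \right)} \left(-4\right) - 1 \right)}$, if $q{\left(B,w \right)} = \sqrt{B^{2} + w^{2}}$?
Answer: $2106$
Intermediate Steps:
$M{\left(O \right)} = \frac{O}{2}$ ($M{\left(O \right)} = O \frac{1}{2} = \frac{O}{2}$)
$q^{2}{\left(45,M{\left(\left(-1 - 2\right) - 2 \right)} \left(-4\right) - 1 \right)} = \left(\sqrt{45^{2} + \left(\frac{\left(-1 - 2\right) - 2}{2} \left(-4\right) - 1\right)^{2}}\right)^{2} = \left(\sqrt{2025 + \left(\frac{-3 - 2}{2} \left(-4\right) - 1\right)^{2}}\right)^{2} = \left(\sqrt{2025 + \left(\frac{1}{2} \left(-5\right) \left(-4\right) - 1\right)^{2}}\right)^{2} = \left(\sqrt{2025 + \left(\left(- \frac{5}{2}\right) \left(-4\right) - 1\right)^{2}}\right)^{2} = \left(\sqrt{2025 + \left(10 - 1\right)^{2}}\right)^{2} = \left(\sqrt{2025 + 9^{2}}\right)^{2} = \left(\sqrt{2025 + 81}\right)^{2} = \left(\sqrt{2106}\right)^{2} = \left(9 \sqrt{26}\right)^{2} = 2106$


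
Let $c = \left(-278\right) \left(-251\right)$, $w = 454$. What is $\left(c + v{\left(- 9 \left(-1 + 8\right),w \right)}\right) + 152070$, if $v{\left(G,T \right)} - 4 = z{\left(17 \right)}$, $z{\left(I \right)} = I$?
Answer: $221869$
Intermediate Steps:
$v{\left(G,T \right)} = 21$ ($v{\left(G,T \right)} = 4 + 17 = 21$)
$c = 69778$
$\left(c + v{\left(- 9 \left(-1 + 8\right),w \right)}\right) + 152070 = \left(69778 + 21\right) + 152070 = 69799 + 152070 = 221869$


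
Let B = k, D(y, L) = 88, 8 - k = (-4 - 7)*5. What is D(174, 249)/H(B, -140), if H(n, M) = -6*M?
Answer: 11/105 ≈ 0.10476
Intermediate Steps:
k = 63 (k = 8 - (-4 - 7)*5 = 8 - (-11)*5 = 8 - 1*(-55) = 8 + 55 = 63)
B = 63
D(174, 249)/H(B, -140) = 88/((-6*(-140))) = 88/840 = 88*(1/840) = 11/105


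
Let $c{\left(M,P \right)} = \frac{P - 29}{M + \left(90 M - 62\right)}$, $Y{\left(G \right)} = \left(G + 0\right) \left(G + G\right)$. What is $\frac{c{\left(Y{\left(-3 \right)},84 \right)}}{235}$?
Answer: $\frac{11}{74072} \approx 0.0001485$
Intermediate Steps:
$Y{\left(G \right)} = 2 G^{2}$ ($Y{\left(G \right)} = G 2 G = 2 G^{2}$)
$c{\left(M,P \right)} = \frac{-29 + P}{-62 + 91 M}$ ($c{\left(M,P \right)} = \frac{-29 + P}{M + \left(-62 + 90 M\right)} = \frac{-29 + P}{-62 + 91 M}$)
$\frac{c{\left(Y{\left(-3 \right)},84 \right)}}{235} = \frac{\frac{1}{-62 + 91 \cdot 2 \left(-3\right)^{2}} \left(-29 + 84\right)}{235} = \frac{1}{-62 + 91 \cdot 2 \cdot 9} \cdot 55 \cdot \frac{1}{235} = \frac{1}{-62 + 91 \cdot 18} \cdot 55 \cdot \frac{1}{235} = \frac{1}{-62 + 1638} \cdot 55 \cdot \frac{1}{235} = \frac{1}{1576} \cdot 55 \cdot \frac{1}{235} = \frac{55}{1576} \cdot \frac{1}{235} = \frac{11}{74072}$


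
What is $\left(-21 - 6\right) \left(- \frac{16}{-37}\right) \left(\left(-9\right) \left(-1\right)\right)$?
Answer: $- \frac{3888}{37} \approx -105.08$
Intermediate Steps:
$\left(-21 - 6\right) \left(- \frac{16}{-37}\right) \left(\left(-9\right) \left(-1\right)\right) = - 27 \left(\left(-16\right) \left(- \frac{1}{37}\right)\right) 9 = \left(-27\right) \frac{16}{37} \cdot 9 = \left(- \frac{432}{37}\right) 9 = - \frac{3888}{37}$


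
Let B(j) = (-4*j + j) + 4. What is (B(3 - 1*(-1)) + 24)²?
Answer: 256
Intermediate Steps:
B(j) = 4 - 3*j (B(j) = -3*j + 4 = 4 - 3*j)
(B(3 - 1*(-1)) + 24)² = ((4 - 3*(3 - 1*(-1))) + 24)² = ((4 - 3*(3 + 1)) + 24)² = ((4 - 3*4) + 24)² = ((4 - 12) + 24)² = (-8 + 24)² = 16² = 256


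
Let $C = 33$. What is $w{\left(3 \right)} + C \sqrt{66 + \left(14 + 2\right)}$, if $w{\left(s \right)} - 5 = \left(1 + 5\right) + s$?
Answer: $14 + 33 \sqrt{82} \approx 312.83$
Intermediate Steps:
$w{\left(s \right)} = 11 + s$ ($w{\left(s \right)} = 5 + \left(\left(1 + 5\right) + s\right) = 5 + \left(6 + s\right) = 11 + s$)
$w{\left(3 \right)} + C \sqrt{66 + \left(14 + 2\right)} = \left(11 + 3\right) + 33 \sqrt{66 + \left(14 + 2\right)} = 14 + 33 \sqrt{66 + 16} = 14 + 33 \sqrt{82}$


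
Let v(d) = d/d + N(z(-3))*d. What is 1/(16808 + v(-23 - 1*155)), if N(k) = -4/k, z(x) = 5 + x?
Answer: 1/17165 ≈ 5.8258e-5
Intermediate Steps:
v(d) = 1 - 2*d (v(d) = d/d + (-4/(5 - 3))*d = 1 + (-4/2)*d = 1 + (-4*½)*d = 1 - 2*d)
1/(16808 + v(-23 - 1*155)) = 1/(16808 + (1 - 2*(-23 - 1*155))) = 1/(16808 + (1 - 2*(-23 - 155))) = 1/(16808 + (1 - 2*(-178))) = 1/(16808 + (1 + 356)) = 1/(16808 + 357) = 1/17165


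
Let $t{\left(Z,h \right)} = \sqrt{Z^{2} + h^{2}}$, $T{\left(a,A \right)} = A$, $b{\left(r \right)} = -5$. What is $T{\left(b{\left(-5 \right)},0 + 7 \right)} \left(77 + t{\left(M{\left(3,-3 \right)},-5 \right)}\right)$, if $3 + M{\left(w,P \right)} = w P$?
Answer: $630$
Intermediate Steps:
$M{\left(w,P \right)} = -3 + P w$ ($M{\left(w,P \right)} = -3 + w P = -3 + P w$)
$T{\left(b{\left(-5 \right)},0 + 7 \right)} \left(77 + t{\left(M{\left(3,-3 \right)},-5 \right)}\right) = \left(0 + 7\right) \left(77 + \sqrt{\left(-3 - 9\right)^{2} + \left(-5\right)^{2}}\right) = 7 \left(77 + \sqrt{\left(-3 - 9\right)^{2} + 25}\right) = 7 \left(77 + \sqrt{\left(-12\right)^{2} + 25}\right) = 7 \left(77 + \sqrt{144 + 25}\right) = 7 \left(77 + \sqrt{169}\right) = 7 \left(77 + 13\right) = 7 \cdot 90 = 630$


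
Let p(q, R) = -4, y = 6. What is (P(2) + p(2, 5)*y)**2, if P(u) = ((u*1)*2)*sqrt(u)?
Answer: 608 - 192*sqrt(2) ≈ 336.47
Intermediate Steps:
P(u) = 2*u**(3/2) (P(u) = (u*2)*sqrt(u) = (2*u)*sqrt(u) = 2*u**(3/2))
(P(2) + p(2, 5)*y)**2 = (2*2**(3/2) - 4*6)**2 = (2*(2*sqrt(2)) - 24)**2 = (4*sqrt(2) - 24)**2 = (-24 + 4*sqrt(2))**2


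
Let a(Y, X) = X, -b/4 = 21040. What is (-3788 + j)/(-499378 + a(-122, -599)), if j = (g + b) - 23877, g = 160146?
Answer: -5369/55553 ≈ -0.096646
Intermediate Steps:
b = -84160 (b = -4*21040 = -84160)
j = 52109 (j = (160146 - 84160) - 23877 = 75986 - 23877 = 52109)
(-3788 + j)/(-499378 + a(-122, -599)) = (-3788 + 52109)/(-499378 - 599) = 48321/(-499977) = 48321*(-1/499977) = -5369/55553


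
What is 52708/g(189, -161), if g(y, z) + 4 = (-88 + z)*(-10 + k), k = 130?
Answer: -13177/7471 ≈ -1.7638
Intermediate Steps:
g(y, z) = -10564 + 120*z (g(y, z) = -4 + (-88 + z)*(-10 + 130) = -4 + (-88 + z)*120 = -4 + (-10560 + 120*z) = -10564 + 120*z)
52708/g(189, -161) = 52708/(-10564 + 120*(-161)) = 52708/(-10564 - 19320) = 52708/(-29884) = 52708*(-1/29884) = -13177/7471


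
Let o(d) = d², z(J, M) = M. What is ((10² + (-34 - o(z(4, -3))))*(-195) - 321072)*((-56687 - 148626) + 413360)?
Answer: -69110508789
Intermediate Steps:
((10² + (-34 - o(z(4, -3))))*(-195) - 321072)*((-56687 - 148626) + 413360) = ((10² + (-34 - 1*(-3)²))*(-195) - 321072)*((-56687 - 148626) + 413360) = ((100 + (-34 - 1*9))*(-195) - 321072)*(-205313 + 413360) = ((100 + (-34 - 9))*(-195) - 321072)*208047 = ((100 - 43)*(-195) - 321072)*208047 = (57*(-195) - 321072)*208047 = (-11115 - 321072)*208047 = -332187*208047 = -69110508789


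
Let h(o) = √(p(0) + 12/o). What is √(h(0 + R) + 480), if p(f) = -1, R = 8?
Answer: √(1920 + 2*√2)/2 ≈ 21.925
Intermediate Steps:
h(o) = √(-1 + 12/o)
√(h(0 + R) + 480) = √(√((12 - (0 + 8))/(0 + 8)) + 480) = √(√((12 - 1*8)/8) + 480) = √(√((12 - 8)/8) + 480) = √(√((⅛)*4) + 480) = √(√(½) + 480) = √(√2/2 + 480) = √(480 + √2/2)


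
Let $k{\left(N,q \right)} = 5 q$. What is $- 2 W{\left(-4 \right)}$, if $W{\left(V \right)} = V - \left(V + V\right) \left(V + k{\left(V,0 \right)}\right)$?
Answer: $72$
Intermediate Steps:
$W{\left(V \right)} = V - 2 V^{2}$ ($W{\left(V \right)} = V - \left(V + V\right) \left(V + 5 \cdot 0\right) = V - 2 V \left(V + 0\right) = V - 2 V V = V - 2 V^{2}$)
$- 2 W{\left(-4 \right)} = - 2 \left(- 4 \left(1 - -8\right)\right) = - 2 \left(- 4 \left(1 + 8\right)\right) = - 2 \left(\left(-4\right) 9\right) = \left(-2\right) \left(-36\right) = 72$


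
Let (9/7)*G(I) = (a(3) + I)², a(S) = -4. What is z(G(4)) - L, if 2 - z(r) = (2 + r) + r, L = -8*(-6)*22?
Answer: -1056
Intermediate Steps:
G(I) = 7*(-4 + I)²/9
L = 1056 (L = 48*22 = 1056)
z(r) = -2*r (z(r) = 2 - ((2 + r) + r) = 2 - (2 + 2*r) = 2 + (-2 - 2*r) = -2*r)
z(G(4)) - L = -14*(-4 + 4)²/9 - 1*1056 = -14*0²/9 - 1056 = -14*0/9 - 1056 = -2*0 - 1056 = 0 - 1056 = -1056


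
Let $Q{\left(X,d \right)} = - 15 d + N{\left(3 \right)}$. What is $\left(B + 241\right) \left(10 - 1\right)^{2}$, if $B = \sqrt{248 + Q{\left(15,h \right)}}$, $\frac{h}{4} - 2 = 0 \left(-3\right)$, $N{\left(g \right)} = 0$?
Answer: $19521 + 648 \sqrt{2} \approx 20437.0$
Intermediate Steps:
$h = 8$ ($h = 8 + 4 \cdot 0 \left(-3\right) = 8 + 4 \cdot 0 = 8 + 0 = 8$)
$Q{\left(X,d \right)} = - 15 d$ ($Q{\left(X,d \right)} = - 15 d + 0 = - 15 d$)
$B = 8 \sqrt{2}$ ($B = \sqrt{248 - 120} = \sqrt{128} = 8 \sqrt{2} \approx 11.314$)
$\left(B + 241\right) \left(10 - 1\right)^{2} = \left(8 \sqrt{2} + 241\right) \left(10 - 1\right)^{2} = \left(241 + 8 \sqrt{2}\right) 9^{2} = \left(241 + 8 \sqrt{2}\right) 81 = 19521 + 648 \sqrt{2}$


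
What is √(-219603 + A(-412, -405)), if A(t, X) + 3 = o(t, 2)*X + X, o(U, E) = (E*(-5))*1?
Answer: I*√215961 ≈ 464.72*I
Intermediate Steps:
o(U, E) = -5*E (o(U, E) = -5*E*1 = -5*E)
A(t, X) = -3 - 9*X (A(t, X) = -3 + ((-5*2)*X + X) = -3 + (-10*X + X) = -3 - 9*X)
√(-219603 + A(-412, -405)) = √(-219603 + (-3 - 9*(-405))) = √(-219603 + (-3 + 3645)) = √(-219603 + 3642) = √(-215961) = I*√215961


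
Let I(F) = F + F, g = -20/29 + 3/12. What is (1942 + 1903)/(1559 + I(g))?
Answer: 223010/90371 ≈ 2.4677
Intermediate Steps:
g = -51/116 (g = -20*1/29 + 3*(1/12) = -20/29 + ¼ = -51/116 ≈ -0.43966)
I(F) = 2*F
(1942 + 1903)/(1559 + I(g)) = (1942 + 1903)/(1559 + 2*(-51/116)) = 3845/(1559 - 51/58) = 3845/(90371/58) = 3845*(58/90371) = 223010/90371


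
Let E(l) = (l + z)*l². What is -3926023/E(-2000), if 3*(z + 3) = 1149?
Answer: 3926023/6480000000 ≈ 0.00060587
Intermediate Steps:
z = 380 (z = -3 + (⅓)*1149 = -3 + 383 = 380)
E(l) = l²*(380 + l) (E(l) = (l + 380)*l² = (380 + l)*l² = l²*(380 + l))
-3926023/E(-2000) = -3926023*1/(4000000*(380 - 2000)) = -3926023/(4000000*(-1620)) = -3926023/(-6480000000) = -3926023*(-1/6480000000) = 3926023/6480000000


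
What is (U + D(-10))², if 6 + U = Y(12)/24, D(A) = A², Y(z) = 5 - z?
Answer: 5058001/576 ≈ 8781.3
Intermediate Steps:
U = -151/24 (U = -6 + (5 - 1*12)/24 = -6 + (5 - 12)*(1/24) = -6 - 7*1/24 = -6 - 7/24 = -151/24 ≈ -6.2917)
(U + D(-10))² = (-151/24 + (-10)²)² = (-151/24 + 100)² = (2249/24)² = 5058001/576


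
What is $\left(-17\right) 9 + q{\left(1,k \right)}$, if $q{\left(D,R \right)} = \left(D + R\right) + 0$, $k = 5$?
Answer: $-147$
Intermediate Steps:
$q{\left(D,R \right)} = D + R$
$\left(-17\right) 9 + q{\left(1,k \right)} = \left(-17\right) 9 + \left(1 + 5\right) = -153 + 6 = -147$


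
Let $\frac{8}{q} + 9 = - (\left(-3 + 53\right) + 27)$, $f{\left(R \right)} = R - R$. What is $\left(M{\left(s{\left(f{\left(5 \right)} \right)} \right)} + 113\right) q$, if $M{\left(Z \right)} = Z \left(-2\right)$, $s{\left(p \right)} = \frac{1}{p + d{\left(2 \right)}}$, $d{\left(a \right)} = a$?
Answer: $- \frac{448}{43} \approx -10.419$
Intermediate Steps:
$f{\left(R \right)} = 0$
$s{\left(p \right)} = \frac{1}{2 + p}$ ($s{\left(p \right)} = \frac{1}{p + 2} = \frac{1}{2 + p}$)
$M{\left(Z \right)} = - 2 Z$
$q = - \frac{4}{43}$ ($q = \frac{8}{-9 - \left(\left(-3 + 53\right) + 27\right)} = \frac{8}{-9 - \left(50 + 27\right)} = \frac{8}{-9 - 77} = \frac{8}{-86} = 8 \left(- \frac{1}{86}\right) = - \frac{4}{43} \approx -0.093023$)
$\left(M{\left(s{\left(f{\left(5 \right)} \right)} \right)} + 113\right) q = \left(- \frac{2}{2 + 0} + 113\right) \left(- \frac{4}{43}\right) = \left(- \frac{2}{2} + 113\right) \left(- \frac{4}{43}\right) = \left(\left(-2\right) \frac{1}{2} + 113\right) \left(- \frac{4}{43}\right) = \left(-1 + 113\right) \left(- \frac{4}{43}\right) = 112 \left(- \frac{4}{43}\right) = - \frac{448}{43}$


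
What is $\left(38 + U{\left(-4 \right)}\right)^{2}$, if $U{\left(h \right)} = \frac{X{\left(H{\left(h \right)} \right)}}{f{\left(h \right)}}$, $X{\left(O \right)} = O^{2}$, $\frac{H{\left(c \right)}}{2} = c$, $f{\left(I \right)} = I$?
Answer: $484$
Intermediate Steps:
$H{\left(c \right)} = 2 c$
$U{\left(h \right)} = 4 h$ ($U{\left(h \right)} = \frac{\left(2 h\right)^{2}}{h} = \frac{4 h^{2}}{h} = 4 h$)
$\left(38 + U{\left(-4 \right)}\right)^{2} = \left(38 + 4 \left(-4\right)\right)^{2} = \left(38 - 16\right)^{2} = 22^{2} = 484$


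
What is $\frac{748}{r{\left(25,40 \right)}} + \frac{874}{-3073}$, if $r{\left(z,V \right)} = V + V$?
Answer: $\frac{557171}{61460} \approx 9.0656$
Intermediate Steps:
$r{\left(z,V \right)} = 2 V$
$\frac{748}{r{\left(25,40 \right)}} + \frac{874}{-3073} = \frac{748}{2 \cdot 40} + \frac{874}{-3073} = \frac{748}{80} + 874 \left(- \frac{1}{3073}\right) = 748 \cdot \frac{1}{80} - \frac{874}{3073} = \frac{187}{20} - \frac{874}{3073} = \frac{557171}{61460}$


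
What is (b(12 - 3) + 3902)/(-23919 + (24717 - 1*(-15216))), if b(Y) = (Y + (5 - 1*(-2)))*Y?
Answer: 119/471 ≈ 0.25265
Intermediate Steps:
b(Y) = Y*(7 + Y) (b(Y) = (Y + (5 + 2))*Y = (Y + 7)*Y = (7 + Y)*Y = Y*(7 + Y))
(b(12 - 3) + 3902)/(-23919 + (24717 - 1*(-15216))) = ((12 - 3)*(7 + (12 - 3)) + 3902)/(-23919 + (24717 - 1*(-15216))) = (9*(7 + 9) + 3902)/(-23919 + (24717 + 15216)) = (9*16 + 3902)/(-23919 + 39933) = (144 + 3902)/16014 = 4046*(1/16014) = 119/471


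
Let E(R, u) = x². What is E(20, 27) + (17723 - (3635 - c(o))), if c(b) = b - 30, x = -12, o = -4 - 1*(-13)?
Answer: 14211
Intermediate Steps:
o = 9 (o = -4 + 13 = 9)
c(b) = -30 + b
E(R, u) = 144 (E(R, u) = (-12)² = 144)
E(20, 27) + (17723 - (3635 - c(o))) = 144 + (17723 - (3635 - (-30 + 9))) = 144 + (17723 - (3635 - 1*(-21))) = 144 + (17723 - (3635 + 21)) = 144 + (17723 - 1*3656) = 144 + (17723 - 3656) = 144 + 14067 = 14211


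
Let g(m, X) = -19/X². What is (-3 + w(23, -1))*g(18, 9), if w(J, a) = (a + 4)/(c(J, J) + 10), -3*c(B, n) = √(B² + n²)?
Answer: 2356/2133 + 437*√2/1422 ≈ 1.5392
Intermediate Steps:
c(B, n) = -√(B² + n²)/3
g(m, X) = -19/X²
w(J, a) = (4 + a)/(10 - √2*√(J²)/3) (w(J, a) = (a + 4)/(-√(J² + J²)/3 + 10) = (4 + a)/(-√2*√(J²)/3 + 10) = (4 + a)/(10 - √2*√(J²)/3))
(-3 + w(23, -1))*g(18, 9) = (-3 + 3*(-4 - 1*(-1))/(-30 + √2*√(23²)))*(-19/9²) = (-3 + 3*(-4 + 1)/(-30 + √2*√529))*(-19*1/81) = (-3 + 3*(-3)/(-30 + √2*23))*(-19/81) = (-3 + 3*(-3)/(-30 + 23*√2))*(-19/81) = (-3 - 9/(-30 + 23*√2))*(-19/81) = 19/27 + 19/(9*(-30 + 23*√2))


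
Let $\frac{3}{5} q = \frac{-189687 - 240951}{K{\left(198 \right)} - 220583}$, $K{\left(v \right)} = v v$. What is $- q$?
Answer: $- \frac{717730}{181379} \approx -3.9571$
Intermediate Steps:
$K{\left(v \right)} = v^{2}$
$q = \frac{717730}{181379}$ ($q = \frac{5 \frac{-189687 - 240951}{198^{2} - 220583}}{3} = \frac{5 \left(- \frac{430638}{39204 - 220583}\right)}{3} = \frac{5 \left(- \frac{430638}{-181379}\right)}{3} = \frac{5 \left(\left(-430638\right) \left(- \frac{1}{181379}\right)\right)}{3} = \frac{5}{3} \cdot \frac{430638}{181379} = \frac{717730}{181379} \approx 3.9571$)
$- q = \left(-1\right) \frac{717730}{181379} = - \frac{717730}{181379}$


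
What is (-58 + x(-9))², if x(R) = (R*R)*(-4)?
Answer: 145924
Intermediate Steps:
x(R) = -4*R² (x(R) = R²*(-4) = -4*R²)
(-58 + x(-9))² = (-58 - 4*(-9)²)² = (-58 - 4*81)² = (-58 - 324)² = (-382)² = 145924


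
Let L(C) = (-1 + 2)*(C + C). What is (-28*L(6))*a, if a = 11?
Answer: -3696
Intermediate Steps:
L(C) = 2*C (L(C) = 1*(2*C) = 2*C)
(-28*L(6))*a = -56*6*11 = -28*12*11 = -336*11 = -3696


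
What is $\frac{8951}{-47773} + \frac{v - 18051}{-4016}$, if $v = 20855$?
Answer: $- \frac{42475677}{47964092} \approx -0.88557$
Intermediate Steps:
$\frac{8951}{-47773} + \frac{v - 18051}{-4016} = \frac{8951}{-47773} + \frac{20855 - 18051}{-4016} = 8951 \left(- \frac{1}{47773}\right) + 2804 \left(- \frac{1}{4016}\right) = - \frac{8951}{47773} - \frac{701}{1004} = - \frac{42475677}{47964092}$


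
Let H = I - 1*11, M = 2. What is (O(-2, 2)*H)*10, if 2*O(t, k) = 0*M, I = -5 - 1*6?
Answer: 0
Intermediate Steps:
I = -11 (I = -5 - 6 = -11)
H = -22 (H = -11 - 1*11 = -11 - 11 = -22)
O(t, k) = 0 (O(t, k) = (0*2)/2 = (½)*0 = 0)
(O(-2, 2)*H)*10 = (0*(-22))*10 = 0*10 = 0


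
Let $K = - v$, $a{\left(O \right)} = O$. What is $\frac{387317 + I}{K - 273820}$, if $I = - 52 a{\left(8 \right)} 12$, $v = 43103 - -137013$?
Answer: $- \frac{382325}{453936} \approx -0.84224$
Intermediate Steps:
$v = 180116$ ($v = 43103 + 137013 = 180116$)
$K = -180116$ ($K = \left(-1\right) 180116 = -180116$)
$I = -4992$ ($I = \left(-52\right) 8 \cdot 12 = \left(-416\right) 12 = -4992$)
$\frac{387317 + I}{K - 273820} = \frac{387317 - 4992}{-180116 - 273820} = \frac{382325}{-453936} = 382325 \left(- \frac{1}{453936}\right) = - \frac{382325}{453936}$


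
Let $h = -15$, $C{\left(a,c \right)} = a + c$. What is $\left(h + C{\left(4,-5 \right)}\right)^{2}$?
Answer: $256$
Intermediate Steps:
$\left(h + C{\left(4,-5 \right)}\right)^{2} = \left(-15 + \left(4 - 5\right)\right)^{2} = \left(-15 - 1\right)^{2} = \left(-16\right)^{2} = 256$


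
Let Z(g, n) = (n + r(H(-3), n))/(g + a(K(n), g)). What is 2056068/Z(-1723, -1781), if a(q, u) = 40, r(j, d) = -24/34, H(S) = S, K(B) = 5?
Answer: 8403737364/4327 ≈ 1.9422e+6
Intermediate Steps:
r(j, d) = -12/17 (r(j, d) = -24*1/34 = -12/17)
Z(g, n) = (-12/17 + n)/(40 + g) (Z(g, n) = (n - 12/17)/(g + 40) = (-12/17 + n)/(40 + g))
2056068/Z(-1723, -1781) = 2056068/(((-12/17 - 1781)/(40 - 1723))) = 2056068/((-30289/17/(-1683))) = 2056068/((-1/1683*(-30289/17))) = 2056068/(30289/28611) = 2056068*(28611/30289) = 8403737364/4327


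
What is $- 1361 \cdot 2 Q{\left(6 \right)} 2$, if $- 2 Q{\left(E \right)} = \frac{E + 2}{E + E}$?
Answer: $\frac{5444}{3} \approx 1814.7$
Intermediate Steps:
$Q{\left(E \right)} = - \frac{2 + E}{4 E}$ ($Q{\left(E \right)} = - \frac{\left(E + 2\right) \frac{1}{E + E}}{2} = - \frac{\left(2 + E\right) \frac{1}{2 E}}{2} = - \frac{\frac{1}{2} \frac{1}{E} \left(2 + E\right)}{2} = - \frac{2 + E}{4 E}$)
$- 1361 \cdot 2 Q{\left(6 \right)} 2 = - 1361 \cdot 2 \frac{-2 - 6}{4 \cdot 6} \cdot 2 = - 1361 \cdot 2 \cdot \frac{1}{4} \cdot \frac{1}{6} \left(-2 - 6\right) 2 = - 1361 \cdot 2 \cdot \frac{1}{4} \cdot \frac{1}{6} \left(-8\right) 2 = - 1361 \cdot 2 \left(- \frac{1}{3}\right) 2 = - 1361 \left(\left(- \frac{2}{3}\right) 2\right) = \left(-1361\right) \left(- \frac{4}{3}\right) = \frac{5444}{3}$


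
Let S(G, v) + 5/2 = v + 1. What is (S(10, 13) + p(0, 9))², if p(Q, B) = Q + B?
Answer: 1681/4 ≈ 420.25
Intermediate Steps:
p(Q, B) = B + Q
S(G, v) = -3/2 + v (S(G, v) = -5/2 + (v + 1) = -5/2 + (1 + v) = -3/2 + v)
(S(10, 13) + p(0, 9))² = ((-3/2 + 13) + (9 + 0))² = (23/2 + 9)² = (41/2)² = 1681/4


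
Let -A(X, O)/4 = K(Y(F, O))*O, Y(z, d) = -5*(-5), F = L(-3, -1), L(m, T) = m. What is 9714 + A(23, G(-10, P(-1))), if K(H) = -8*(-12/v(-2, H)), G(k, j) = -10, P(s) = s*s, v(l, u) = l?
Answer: 7794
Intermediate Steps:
P(s) = s**2
F = -3
Y(z, d) = 25
K(H) = -48 (K(H) = -8/((-2/(-12))) = -8/((-2*(-1/12))) = -8/1/6 = -8*6 = -48)
A(X, O) = 192*O (A(X, O) = -(-192)*O = 192*O)
9714 + A(23, G(-10, P(-1))) = 9714 + 192*(-10) = 9714 - 1920 = 7794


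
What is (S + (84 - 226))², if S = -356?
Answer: 248004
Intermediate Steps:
(S + (84 - 226))² = (-356 + (84 - 226))² = (-356 - 142)² = (-498)² = 248004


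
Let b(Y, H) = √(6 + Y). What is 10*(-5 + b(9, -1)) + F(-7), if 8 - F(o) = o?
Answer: -35 + 10*√15 ≈ 3.7298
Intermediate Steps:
F(o) = 8 - o
10*(-5 + b(9, -1)) + F(-7) = 10*(-5 + √(6 + 9)) + (8 - 1*(-7)) = 10*(-5 + √15) + (8 + 7) = (-50 + 10*√15) + 15 = -35 + 10*√15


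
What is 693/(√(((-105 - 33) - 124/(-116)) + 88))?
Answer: -21*I*√41151/43 ≈ -99.07*I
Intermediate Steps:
693/(√(((-105 - 33) - 124/(-116)) + 88)) = 693/(√((-138 - 124*(-1/116)) + 88)) = 693/(√((-138 + 31/29) + 88)) = 693/(√(-3971/29 + 88)) = 693/(√(-1419/29)) = 693/((I*√41151/29)) = 693*(-I*√41151/1419) = -21*I*√41151/43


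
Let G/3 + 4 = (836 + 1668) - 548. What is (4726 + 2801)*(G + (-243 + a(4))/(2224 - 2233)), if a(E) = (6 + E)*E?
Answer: 132743663/3 ≈ 4.4248e+7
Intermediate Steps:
G = 5856 (G = -12 + 3*((836 + 1668) - 548) = -12 + 3*(2504 - 548) = -12 + 3*1956 = -12 + 5868 = 5856)
a(E) = E*(6 + E)
(4726 + 2801)*(G + (-243 + a(4))/(2224 - 2233)) = (4726 + 2801)*(5856 + (-243 + 4*(6 + 4))/(2224 - 2233)) = 7527*(5856 + (-243 + 4*10)/(-9)) = 7527*(5856 + (-243 + 40)*(-⅑)) = 7527*(5856 - 203*(-⅑)) = 7527*(5856 + 203/9) = 7527*(52907/9) = 132743663/3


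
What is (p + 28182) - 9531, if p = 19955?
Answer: 38606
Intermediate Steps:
(p + 28182) - 9531 = (19955 + 28182) - 9531 = 48137 - 9531 = 38606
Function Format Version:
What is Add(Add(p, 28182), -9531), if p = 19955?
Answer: 38606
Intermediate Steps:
Add(Add(p, 28182), -9531) = Add(Add(19955, 28182), -9531) = Add(48137, -9531) = 38606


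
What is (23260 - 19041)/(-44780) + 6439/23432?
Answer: 47369703/262321240 ≈ 0.18058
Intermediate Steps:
(23260 - 19041)/(-44780) + 6439/23432 = 4219*(-1/44780) + 6439*(1/23432) = -4219/44780 + 6439/23432 = 47369703/262321240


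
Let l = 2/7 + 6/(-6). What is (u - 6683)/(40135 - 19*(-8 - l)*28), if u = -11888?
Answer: -18571/44011 ≈ -0.42196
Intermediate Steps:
l = -5/7 (l = 2*(⅐) + 6*(-⅙) = 2/7 - 1 = -5/7 ≈ -0.71429)
(u - 6683)/(40135 - 19*(-8 - l)*28) = (-11888 - 6683)/(40135 - 19*(-8 - 1*(-5/7))*28) = -18571/(40135 - 19*(-8 + 5/7)*28) = -18571/(40135 - 19*(-51/7)*28) = -18571/(40135 + (969/7)*28) = -18571/(40135 + 3876) = -18571/44011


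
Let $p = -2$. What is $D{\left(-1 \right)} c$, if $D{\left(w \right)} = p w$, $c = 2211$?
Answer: $4422$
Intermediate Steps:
$D{\left(w \right)} = - 2 w$
$D{\left(-1 \right)} c = \left(-2\right) \left(-1\right) 2211 = 2 \cdot 2211 = 4422$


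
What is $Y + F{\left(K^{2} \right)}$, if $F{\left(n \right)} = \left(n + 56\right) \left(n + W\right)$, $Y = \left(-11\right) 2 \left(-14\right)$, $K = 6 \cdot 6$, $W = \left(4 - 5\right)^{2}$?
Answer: $1753852$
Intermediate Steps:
$W = 1$ ($W = \left(-1\right)^{2} = 1$)
$K = 36$
$Y = 308$ ($Y = \left(-22\right) \left(-14\right) = 308$)
$F{\left(n \right)} = \left(1 + n\right) \left(56 + n\right)$ ($F{\left(n \right)} = \left(n + 56\right) \left(n + 1\right) = \left(56 + n\right) \left(1 + n\right) = \left(1 + n\right) \left(56 + n\right)$)
$Y + F{\left(K^{2} \right)} = 308 + \left(56 + \left(36^{2}\right)^{2} + 57 \cdot 36^{2}\right) = 308 + \left(56 + 1296^{2} + 57 \cdot 1296\right) = 308 + \left(56 + 1679616 + 73872\right) = 308 + 1753544 = 1753852$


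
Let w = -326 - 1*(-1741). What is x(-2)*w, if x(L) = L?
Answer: -2830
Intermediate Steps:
w = 1415 (w = -326 + 1741 = 1415)
x(-2)*w = -2*1415 = -2830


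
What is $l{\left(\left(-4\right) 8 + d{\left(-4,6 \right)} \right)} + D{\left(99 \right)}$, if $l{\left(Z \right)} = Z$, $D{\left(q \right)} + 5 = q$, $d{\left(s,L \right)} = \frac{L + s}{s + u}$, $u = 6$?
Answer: $63$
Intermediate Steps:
$d{\left(s,L \right)} = \frac{L + s}{6 + s}$ ($d{\left(s,L \right)} = \frac{L + s}{s + 6} = \frac{L + s}{6 + s}$)
$D{\left(q \right)} = -5 + q$
$l{\left(\left(-4\right) 8 + d{\left(-4,6 \right)} \right)} + D{\left(99 \right)} = \left(\left(-4\right) 8 + \frac{6 - 4}{6 - 4}\right) + \left(-5 + 99\right) = \left(-32 + \frac{1}{2} \cdot 2\right) + 94 = \left(-32 + 1\right) + 94 = -31 + 94 = 63$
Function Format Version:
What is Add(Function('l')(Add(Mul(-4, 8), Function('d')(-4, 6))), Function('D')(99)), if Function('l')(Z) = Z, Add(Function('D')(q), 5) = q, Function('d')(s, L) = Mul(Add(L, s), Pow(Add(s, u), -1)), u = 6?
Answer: 63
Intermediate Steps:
Function('d')(s, L) = Mul(Pow(Add(6, s), -1), Add(L, s)) (Function('d')(s, L) = Mul(Add(L, s), Pow(Add(s, 6), -1)) = Mul(Add(L, s), Pow(Add(6, s), -1)) = Mul(Pow(Add(6, s), -1), Add(L, s)))
Function('D')(q) = Add(-5, q)
Add(Function('l')(Add(Mul(-4, 8), Function('d')(-4, 6))), Function('D')(99)) = Add(Add(Mul(-4, 8), Mul(Pow(Add(6, -4), -1), Add(6, -4))), Add(-5, 99)) = Add(Add(-32, Mul(Pow(2, -1), 2)), 94) = Add(Add(-32, Mul(Rational(1, 2), 2)), 94) = Add(Add(-32, 1), 94) = Add(-31, 94) = 63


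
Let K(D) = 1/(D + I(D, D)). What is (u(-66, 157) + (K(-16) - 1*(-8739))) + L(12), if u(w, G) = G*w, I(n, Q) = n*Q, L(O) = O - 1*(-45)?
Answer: -375839/240 ≈ -1566.0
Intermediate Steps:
L(O) = 45 + O (L(O) = O + 45 = 45 + O)
I(n, Q) = Q*n
K(D) = 1/(D + D**2) (K(D) = 1/(D + D*D) = 1/(D + D**2))
(u(-66, 157) + (K(-16) - 1*(-8739))) + L(12) = (157*(-66) + (1/((-16)*(1 - 16)) - 1*(-8739))) + (45 + 12) = (-10362 + (-1/16/(-15) + 8739)) + 57 = (-10362 + (-1/16*(-1/15) + 8739)) + 57 = (-10362 + (1/240 + 8739)) + 57 = (-10362 + 2097361/240) + 57 = -389519/240 + 57 = -375839/240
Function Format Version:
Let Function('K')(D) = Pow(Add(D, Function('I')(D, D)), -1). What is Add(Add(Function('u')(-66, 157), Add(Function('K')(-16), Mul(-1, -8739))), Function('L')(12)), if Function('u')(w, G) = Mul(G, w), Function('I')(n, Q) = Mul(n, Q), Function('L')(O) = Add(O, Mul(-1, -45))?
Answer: Rational(-375839, 240) ≈ -1566.0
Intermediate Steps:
Function('L')(O) = Add(45, O) (Function('L')(O) = Add(O, 45) = Add(45, O))
Function('I')(n, Q) = Mul(Q, n)
Function('K')(D) = Pow(Add(D, Pow(D, 2)), -1) (Function('K')(D) = Pow(Add(D, Mul(D, D)), -1) = Pow(Add(D, Pow(D, 2)), -1))
Add(Add(Function('u')(-66, 157), Add(Function('K')(-16), Mul(-1, -8739))), Function('L')(12)) = Add(Add(Mul(157, -66), Add(Mul(Pow(-16, -1), Pow(Add(1, -16), -1)), Mul(-1, -8739))), Add(45, 12)) = Add(Add(-10362, Add(Mul(Rational(-1, 16), Pow(-15, -1)), 8739)), 57) = Add(Add(-10362, Add(Mul(Rational(-1, 16), Rational(-1, 15)), 8739)), 57) = Add(Add(-10362, Add(Rational(1, 240), 8739)), 57) = Add(Add(-10362, Rational(2097361, 240)), 57) = Add(Rational(-389519, 240), 57) = Rational(-375839, 240)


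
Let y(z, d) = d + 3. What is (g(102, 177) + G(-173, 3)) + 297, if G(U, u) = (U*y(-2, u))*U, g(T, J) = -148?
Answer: 179723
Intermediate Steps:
y(z, d) = 3 + d
G(U, u) = U²*(3 + u) (G(U, u) = (U*(3 + u))*U = U²*(3 + u))
(g(102, 177) + G(-173, 3)) + 297 = (-148 + (-173)²*(3 + 3)) + 297 = (-148 + 29929*6) + 297 = (-148 + 179574) + 297 = 179426 + 297 = 179723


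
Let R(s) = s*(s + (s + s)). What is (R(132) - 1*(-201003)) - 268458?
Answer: -15183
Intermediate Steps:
R(s) = 3*s² (R(s) = s*(s + 2*s) = s*(3*s) = 3*s²)
(R(132) - 1*(-201003)) - 268458 = (3*132² - 1*(-201003)) - 268458 = (3*17424 + 201003) - 268458 = (52272 + 201003) - 268458 = 253275 - 268458 = -15183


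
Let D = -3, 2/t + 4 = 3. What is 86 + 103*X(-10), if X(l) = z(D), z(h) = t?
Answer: -120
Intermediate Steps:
t = -2 (t = 2/(-4 + 3) = 2/(-1) = 2*(-1) = -2)
z(h) = -2
X(l) = -2
86 + 103*X(-10) = 86 + 103*(-2) = 86 - 206 = -120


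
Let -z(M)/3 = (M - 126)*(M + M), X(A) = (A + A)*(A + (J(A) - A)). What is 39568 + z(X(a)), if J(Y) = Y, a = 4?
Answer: 57616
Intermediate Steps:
X(A) = 2*A**2 (X(A) = (A + A)*(A + (A - A)) = (2*A)*(A + 0) = (2*A)*A = 2*A**2)
z(M) = -6*M*(-126 + M) (z(M) = -3*(M - 126)*(M + M) = -3*(-126 + M)*2*M = -6*M*(-126 + M))
39568 + z(X(a)) = 39568 + 6*(2*4**2)*(126 - 2*4**2) = 39568 + 6*(2*16)*(126 - 2*16) = 39568 + 6*32*(126 - 1*32) = 39568 + 6*32*(126 - 32) = 39568 + 6*32*94 = 39568 + 18048 = 57616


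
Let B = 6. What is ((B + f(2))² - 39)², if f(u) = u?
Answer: 625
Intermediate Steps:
((B + f(2))² - 39)² = ((6 + 2)² - 39)² = (8² - 39)² = (64 - 39)² = 25² = 625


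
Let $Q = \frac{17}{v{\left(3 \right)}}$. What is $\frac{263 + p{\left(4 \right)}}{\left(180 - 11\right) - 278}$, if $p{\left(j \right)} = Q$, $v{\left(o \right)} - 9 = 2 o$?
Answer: $- \frac{3962}{1635} \approx -2.4232$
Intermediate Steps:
$v{\left(o \right)} = 9 + 2 o$
$Q = \frac{17}{15}$ ($Q = \frac{17}{9 + 2 \cdot 3} = \frac{17}{9 + 6} = \frac{17}{15} \approx 1.1333$)
$p{\left(j \right)} = \frac{17}{15}$
$\frac{263 + p{\left(4 \right)}}{\left(180 - 11\right) - 278} = \frac{263 + \frac{17}{15}}{\left(180 - 11\right) - 278} = \frac{3962}{15 \left(\left(180 - 11\right) - 278\right)} = \frac{3962}{15 \left(169 - 278\right)} = \frac{3962}{15 \left(-109\right)} = \frac{3962}{15} \left(- \frac{1}{109}\right) = - \frac{3962}{1635}$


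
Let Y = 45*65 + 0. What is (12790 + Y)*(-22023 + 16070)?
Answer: -93551395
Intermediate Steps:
Y = 2925 (Y = 2925 + 0 = 2925)
(12790 + Y)*(-22023 + 16070) = (12790 + 2925)*(-22023 + 16070) = 15715*(-5953) = -93551395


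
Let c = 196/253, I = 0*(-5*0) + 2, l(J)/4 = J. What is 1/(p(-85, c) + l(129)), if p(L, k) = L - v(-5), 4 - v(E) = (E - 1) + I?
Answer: 1/423 ≈ 0.0023641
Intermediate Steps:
l(J) = 4*J
I = 2 (I = 0*0 + 2 = 0 + 2 = 2)
c = 196/253 (c = 196*(1/253) = 196/253 ≈ 0.77470)
v(E) = 3 - E (v(E) = 4 - ((E - 1) + 2) = 4 - ((-1 + E) + 2) = 4 - (1 + E) = 4 + (-1 - E) = 3 - E)
p(L, k) = -8 + L (p(L, k) = L - (3 - 1*(-5)) = L - (3 + 5) = L - 1*8 = L - 8 = -8 + L)
1/(p(-85, c) + l(129)) = 1/((-8 - 85) + 4*129) = 1/(-93 + 516) = 1/423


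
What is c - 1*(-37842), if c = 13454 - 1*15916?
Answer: 35380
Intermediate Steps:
c = -2462 (c = 13454 - 15916 = -2462)
c - 1*(-37842) = -2462 - 1*(-37842) = -2462 + 37842 = 35380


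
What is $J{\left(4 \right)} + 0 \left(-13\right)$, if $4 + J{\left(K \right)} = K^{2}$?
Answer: $12$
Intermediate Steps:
$J{\left(K \right)} = -4 + K^{2}$
$J{\left(4 \right)} + 0 \left(-13\right) = \left(-4 + 4^{2}\right) + 0 \left(-13\right) = \left(-4 + 16\right) + 0 = 12 + 0 = 12$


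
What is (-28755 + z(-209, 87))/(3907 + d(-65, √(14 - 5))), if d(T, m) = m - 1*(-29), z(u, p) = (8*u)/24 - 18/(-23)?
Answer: -1988848/271791 ≈ -7.3176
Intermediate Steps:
z(u, p) = 18/23 + u/3 (z(u, p) = (8*u)*(1/24) - 18*(-1/23) = u/3 + 18/23 = 18/23 + u/3)
d(T, m) = 29 + m (d(T, m) = m + 29 = 29 + m)
(-28755 + z(-209, 87))/(3907 + d(-65, √(14 - 5))) = (-28755 + (18/23 + (⅓)*(-209)))/(3907 + (29 + √(14 - 5))) = (-28755 + (18/23 - 209/3))/(3907 + (29 + √9)) = (-28755 - 4753/69)/(3907 + (29 + 3)) = -1988848/(69*(3907 + 32)) = -1988848/69/3939 = -1988848/69*1/3939 = -1988848/271791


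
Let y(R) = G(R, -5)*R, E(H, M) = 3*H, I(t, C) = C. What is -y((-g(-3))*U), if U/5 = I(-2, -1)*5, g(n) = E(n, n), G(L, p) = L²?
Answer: 11390625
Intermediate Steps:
g(n) = 3*n
U = -25 (U = 5*(-1*5) = 5*(-5) = -25)
y(R) = R³ (y(R) = R²*R = R³)
-y((-g(-3))*U) = -(-3*(-3)*(-25))³ = -(-1*(-9)*(-25))³ = -(9*(-25))³ = -1*(-225)³ = -1*(-11390625) = 11390625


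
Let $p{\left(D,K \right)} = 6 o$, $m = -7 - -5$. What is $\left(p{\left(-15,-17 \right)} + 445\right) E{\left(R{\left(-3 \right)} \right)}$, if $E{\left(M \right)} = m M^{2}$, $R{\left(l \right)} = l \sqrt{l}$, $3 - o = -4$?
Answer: $26298$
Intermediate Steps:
$o = 7$ ($o = 3 - -4 = 3 + 4 = 7$)
$R{\left(l \right)} = l^{\frac{3}{2}}$
$m = -2$ ($m = -7 + 5 = -2$)
$p{\left(D,K \right)} = 42$ ($p{\left(D,K \right)} = 6 \cdot 7 = 42$)
$E{\left(M \right)} = - 2 M^{2}$
$\left(p{\left(-15,-17 \right)} + 445\right) E{\left(R{\left(-3 \right)} \right)} = \left(42 + 445\right) \left(- 2 \left(\left(-3\right)^{\frac{3}{2}}\right)^{2}\right) = 487 \left(- 2 \left(- 3 i \sqrt{3}\right)^{2}\right) = 487 \left(\left(-2\right) \left(-27\right)\right) = 487 \cdot 54 = 26298$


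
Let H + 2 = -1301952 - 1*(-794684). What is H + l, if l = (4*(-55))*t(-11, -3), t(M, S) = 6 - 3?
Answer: -507930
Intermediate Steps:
H = -507270 (H = -2 + (-1301952 - 1*(-794684)) = -2 + (-1301952 + 794684) = -2 - 507268 = -507270)
t(M, S) = 3
l = -660 (l = (4*(-55))*3 = -220*3 = -660)
H + l = -507270 - 660 = -507930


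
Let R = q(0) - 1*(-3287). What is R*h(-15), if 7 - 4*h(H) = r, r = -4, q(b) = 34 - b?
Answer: 36531/4 ≈ 9132.8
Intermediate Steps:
h(H) = 11/4 (h(H) = 7/4 - ¼*(-4) = 7/4 + 1 = 11/4)
R = 3321 (R = (34 - 1*0) - 1*(-3287) = (34 + 0) + 3287 = 34 + 3287 = 3321)
R*h(-15) = 3321*(11/4) = 36531/4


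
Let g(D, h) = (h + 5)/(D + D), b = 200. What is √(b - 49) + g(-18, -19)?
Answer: 7/18 + √151 ≈ 12.677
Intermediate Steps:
g(D, h) = (5 + h)/(2*D) (g(D, h) = (5 + h)/((2*D)) = (5 + h)*(1/(2*D)) = (5 + h)/(2*D))
√(b - 49) + g(-18, -19) = √(200 - 49) + (½)*(5 - 19)/(-18) = √151 + (½)*(-1/18)*(-14) = √151 + 7/18 = 7/18 + √151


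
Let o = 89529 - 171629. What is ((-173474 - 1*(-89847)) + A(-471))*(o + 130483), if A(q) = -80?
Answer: -4049995781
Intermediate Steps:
o = -82100
((-173474 - 1*(-89847)) + A(-471))*(o + 130483) = ((-173474 - 1*(-89847)) - 80)*(-82100 + 130483) = ((-173474 + 89847) - 80)*48383 = (-83627 - 80)*48383 = -83707*48383 = -4049995781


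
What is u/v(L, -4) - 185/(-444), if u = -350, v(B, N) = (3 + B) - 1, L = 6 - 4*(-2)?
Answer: -515/24 ≈ -21.458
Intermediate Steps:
L = 14 (L = 6 + 8 = 14)
v(B, N) = 2 + B
u/v(L, -4) - 185/(-444) = -350/(2 + 14) - 185/(-444) = -350/16 - 185*(-1/444) = -350*1/16 + 5/12 = -175/8 + 5/12 = -515/24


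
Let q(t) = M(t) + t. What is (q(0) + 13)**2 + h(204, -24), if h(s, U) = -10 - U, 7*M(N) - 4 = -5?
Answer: 8786/49 ≈ 179.31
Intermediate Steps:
M(N) = -1/7 (M(N) = 4/7 + (1/7)*(-5) = 4/7 - 5/7 = -1/7)
q(t) = -1/7 + t
(q(0) + 13)**2 + h(204, -24) = ((-1/7 + 0) + 13)**2 + (-10 - 1*(-24)) = (-1/7 + 13)**2 + (-10 + 24) = (90/7)**2 + 14 = 8100/49 + 14 = 8786/49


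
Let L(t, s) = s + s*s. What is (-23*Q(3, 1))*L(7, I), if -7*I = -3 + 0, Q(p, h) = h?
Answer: -690/49 ≈ -14.082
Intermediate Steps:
I = 3/7 (I = -(-3 + 0)/7 = -⅐*(-3) = 3/7 ≈ 0.42857)
L(t, s) = s + s²
(-23*Q(3, 1))*L(7, I) = (-23*1)*(3*(1 + 3/7)/7) = -69*10/(7*7) = -23*30/49 = -690/49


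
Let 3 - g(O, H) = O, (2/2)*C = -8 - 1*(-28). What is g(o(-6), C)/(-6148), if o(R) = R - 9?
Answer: -9/3074 ≈ -0.0029278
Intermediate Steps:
o(R) = -9 + R
C = 20 (C = -8 - 1*(-28) = -8 + 28 = 20)
g(O, H) = 3 - O
g(o(-6), C)/(-6148) = (3 - (-9 - 6))/(-6148) = (3 - 1*(-15))*(-1/6148) = (3 + 15)*(-1/6148) = 18*(-1/6148) = -9/3074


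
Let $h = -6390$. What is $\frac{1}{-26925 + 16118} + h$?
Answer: $- \frac{69056731}{10807} \approx -6390.0$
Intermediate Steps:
$\frac{1}{-26925 + 16118} + h = \frac{1}{-26925 + 16118} - 6390 = \frac{1}{-10807} - 6390 = - \frac{1}{10807} - 6390 = - \frac{69056731}{10807}$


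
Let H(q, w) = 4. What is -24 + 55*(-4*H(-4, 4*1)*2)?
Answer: -1784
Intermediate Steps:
-24 + 55*(-4*H(-4, 4*1)*2) = -24 + 55*(-4*4*2) = -24 + 55*(-16*2) = -24 + 55*(-32) = -24 - 1760 = -1784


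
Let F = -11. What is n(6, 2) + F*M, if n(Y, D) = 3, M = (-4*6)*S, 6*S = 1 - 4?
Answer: -129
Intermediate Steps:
S = -½ (S = (1 - 4)/6 = (⅙)*(-3) = -½ ≈ -0.50000)
M = 12 (M = -4*6*(-½) = -24*(-½) = 12)
n(6, 2) + F*M = 3 - 11*12 = 3 - 132 = -129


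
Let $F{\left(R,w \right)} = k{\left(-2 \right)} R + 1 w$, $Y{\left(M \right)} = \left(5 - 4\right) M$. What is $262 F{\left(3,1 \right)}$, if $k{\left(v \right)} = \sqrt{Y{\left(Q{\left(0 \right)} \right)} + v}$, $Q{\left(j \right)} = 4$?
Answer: $262 + 786 \sqrt{2} \approx 1373.6$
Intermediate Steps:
$Y{\left(M \right)} = M$ ($Y{\left(M \right)} = 1 M = M$)
$k{\left(v \right)} = \sqrt{4 + v}$
$F{\left(R,w \right)} = w + R \sqrt{2}$ ($F{\left(R,w \right)} = \sqrt{4 - 2} R + 1 w = \sqrt{2} R + w = R \sqrt{2} + w = w + R \sqrt{2}$)
$262 F{\left(3,1 \right)} = 262 \left(1 + 3 \sqrt{2}\right) = 262 + 786 \sqrt{2}$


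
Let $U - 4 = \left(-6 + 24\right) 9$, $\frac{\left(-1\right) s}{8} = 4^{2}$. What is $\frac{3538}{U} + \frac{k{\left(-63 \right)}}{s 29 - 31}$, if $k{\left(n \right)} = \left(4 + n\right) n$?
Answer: $\frac{6312856}{310669} \approx 20.32$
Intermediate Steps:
$s = -128$ ($s = - 8 \cdot 4^{2} = \left(-8\right) 16 = -128$)
$U = 166$ ($U = 4 + \left(-6 + 24\right) 9 = 4 + 18 \cdot 9 = 4 + 162 = 166$)
$k{\left(n \right)} = n \left(4 + n\right)$
$\frac{3538}{U} + \frac{k{\left(-63 \right)}}{s 29 - 31} = \frac{3538}{166} + \frac{\left(-63\right) \left(4 - 63\right)}{\left(-128\right) 29 - 31} = 3538 \cdot \frac{1}{166} + \frac{\left(-63\right) \left(-59\right)}{-3712 - 31} = \frac{1769}{83} + \frac{3717}{-3743} = \frac{1769}{83} + 3717 \left(- \frac{1}{3743}\right) = \frac{1769}{83} - \frac{3717}{3743} = \frac{6312856}{310669}$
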